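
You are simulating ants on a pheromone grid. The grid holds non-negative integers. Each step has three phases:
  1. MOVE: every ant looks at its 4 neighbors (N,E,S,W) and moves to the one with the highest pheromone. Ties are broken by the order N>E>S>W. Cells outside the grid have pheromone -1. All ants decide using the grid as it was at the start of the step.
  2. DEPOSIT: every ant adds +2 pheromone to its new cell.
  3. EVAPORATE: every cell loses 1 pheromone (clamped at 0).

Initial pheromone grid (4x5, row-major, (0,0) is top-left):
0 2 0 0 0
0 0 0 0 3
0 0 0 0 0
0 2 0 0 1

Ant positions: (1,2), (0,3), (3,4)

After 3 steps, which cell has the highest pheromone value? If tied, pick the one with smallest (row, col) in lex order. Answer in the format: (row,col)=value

Step 1: ant0:(1,2)->N->(0,2) | ant1:(0,3)->E->(0,4) | ant2:(3,4)->N->(2,4)
  grid max=2 at (1,4)
Step 2: ant0:(0,2)->W->(0,1) | ant1:(0,4)->S->(1,4) | ant2:(2,4)->N->(1,4)
  grid max=5 at (1,4)
Step 3: ant0:(0,1)->E->(0,2) | ant1:(1,4)->N->(0,4) | ant2:(1,4)->N->(0,4)
  grid max=4 at (1,4)
Final grid:
  0 1 1 0 3
  0 0 0 0 4
  0 0 0 0 0
  0 0 0 0 0
Max pheromone 4 at (1,4)

Answer: (1,4)=4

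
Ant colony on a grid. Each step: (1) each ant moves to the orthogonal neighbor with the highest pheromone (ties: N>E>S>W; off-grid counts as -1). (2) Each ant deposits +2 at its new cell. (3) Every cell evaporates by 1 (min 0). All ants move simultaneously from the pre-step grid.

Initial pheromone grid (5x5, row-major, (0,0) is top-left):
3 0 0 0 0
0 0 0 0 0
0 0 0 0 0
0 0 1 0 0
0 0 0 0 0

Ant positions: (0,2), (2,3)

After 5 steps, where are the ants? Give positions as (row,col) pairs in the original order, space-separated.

Step 1: ant0:(0,2)->E->(0,3) | ant1:(2,3)->N->(1,3)
  grid max=2 at (0,0)
Step 2: ant0:(0,3)->S->(1,3) | ant1:(1,3)->N->(0,3)
  grid max=2 at (0,3)
Step 3: ant0:(1,3)->N->(0,3) | ant1:(0,3)->S->(1,3)
  grid max=3 at (0,3)
Step 4: ant0:(0,3)->S->(1,3) | ant1:(1,3)->N->(0,3)
  grid max=4 at (0,3)
Step 5: ant0:(1,3)->N->(0,3) | ant1:(0,3)->S->(1,3)
  grid max=5 at (0,3)

(0,3) (1,3)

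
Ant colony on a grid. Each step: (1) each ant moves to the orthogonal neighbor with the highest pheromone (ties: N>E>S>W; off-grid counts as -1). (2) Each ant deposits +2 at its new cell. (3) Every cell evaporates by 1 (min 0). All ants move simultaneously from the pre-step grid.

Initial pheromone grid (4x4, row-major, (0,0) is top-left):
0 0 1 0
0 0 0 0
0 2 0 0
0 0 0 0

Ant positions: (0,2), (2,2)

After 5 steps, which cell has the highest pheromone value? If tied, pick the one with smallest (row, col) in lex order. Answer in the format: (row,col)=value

Answer: (2,1)=3

Derivation:
Step 1: ant0:(0,2)->E->(0,3) | ant1:(2,2)->W->(2,1)
  grid max=3 at (2,1)
Step 2: ant0:(0,3)->S->(1,3) | ant1:(2,1)->N->(1,1)
  grid max=2 at (2,1)
Step 3: ant0:(1,3)->N->(0,3) | ant1:(1,1)->S->(2,1)
  grid max=3 at (2,1)
Step 4: ant0:(0,3)->S->(1,3) | ant1:(2,1)->N->(1,1)
  grid max=2 at (2,1)
Step 5: ant0:(1,3)->N->(0,3) | ant1:(1,1)->S->(2,1)
  grid max=3 at (2,1)
Final grid:
  0 0 0 1
  0 0 0 0
  0 3 0 0
  0 0 0 0
Max pheromone 3 at (2,1)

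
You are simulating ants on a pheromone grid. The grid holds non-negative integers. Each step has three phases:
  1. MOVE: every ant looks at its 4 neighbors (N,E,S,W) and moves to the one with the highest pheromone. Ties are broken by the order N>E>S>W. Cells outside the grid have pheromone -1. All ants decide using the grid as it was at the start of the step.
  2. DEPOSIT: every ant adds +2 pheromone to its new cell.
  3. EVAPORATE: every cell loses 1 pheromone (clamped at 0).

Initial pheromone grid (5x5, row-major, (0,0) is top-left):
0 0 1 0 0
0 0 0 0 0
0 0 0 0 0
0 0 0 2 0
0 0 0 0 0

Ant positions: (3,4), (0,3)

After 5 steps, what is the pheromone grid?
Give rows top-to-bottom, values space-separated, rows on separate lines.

After step 1: ants at (3,3),(0,2)
  0 0 2 0 0
  0 0 0 0 0
  0 0 0 0 0
  0 0 0 3 0
  0 0 0 0 0
After step 2: ants at (2,3),(0,3)
  0 0 1 1 0
  0 0 0 0 0
  0 0 0 1 0
  0 0 0 2 0
  0 0 0 0 0
After step 3: ants at (3,3),(0,2)
  0 0 2 0 0
  0 0 0 0 0
  0 0 0 0 0
  0 0 0 3 0
  0 0 0 0 0
After step 4: ants at (2,3),(0,3)
  0 0 1 1 0
  0 0 0 0 0
  0 0 0 1 0
  0 0 0 2 0
  0 0 0 0 0
After step 5: ants at (3,3),(0,2)
  0 0 2 0 0
  0 0 0 0 0
  0 0 0 0 0
  0 0 0 3 0
  0 0 0 0 0

0 0 2 0 0
0 0 0 0 0
0 0 0 0 0
0 0 0 3 0
0 0 0 0 0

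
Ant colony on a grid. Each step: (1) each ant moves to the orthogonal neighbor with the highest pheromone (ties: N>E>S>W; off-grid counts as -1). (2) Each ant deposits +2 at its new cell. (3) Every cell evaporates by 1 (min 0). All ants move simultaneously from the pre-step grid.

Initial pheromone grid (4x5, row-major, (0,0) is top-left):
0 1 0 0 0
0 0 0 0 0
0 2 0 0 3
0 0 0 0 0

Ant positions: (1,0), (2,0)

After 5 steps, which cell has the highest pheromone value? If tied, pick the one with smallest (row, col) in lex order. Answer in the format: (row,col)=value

Answer: (2,1)=5

Derivation:
Step 1: ant0:(1,0)->N->(0,0) | ant1:(2,0)->E->(2,1)
  grid max=3 at (2,1)
Step 2: ant0:(0,0)->E->(0,1) | ant1:(2,1)->N->(1,1)
  grid max=2 at (2,1)
Step 3: ant0:(0,1)->S->(1,1) | ant1:(1,1)->S->(2,1)
  grid max=3 at (2,1)
Step 4: ant0:(1,1)->S->(2,1) | ant1:(2,1)->N->(1,1)
  grid max=4 at (2,1)
Step 5: ant0:(2,1)->N->(1,1) | ant1:(1,1)->S->(2,1)
  grid max=5 at (2,1)
Final grid:
  0 0 0 0 0
  0 4 0 0 0
  0 5 0 0 0
  0 0 0 0 0
Max pheromone 5 at (2,1)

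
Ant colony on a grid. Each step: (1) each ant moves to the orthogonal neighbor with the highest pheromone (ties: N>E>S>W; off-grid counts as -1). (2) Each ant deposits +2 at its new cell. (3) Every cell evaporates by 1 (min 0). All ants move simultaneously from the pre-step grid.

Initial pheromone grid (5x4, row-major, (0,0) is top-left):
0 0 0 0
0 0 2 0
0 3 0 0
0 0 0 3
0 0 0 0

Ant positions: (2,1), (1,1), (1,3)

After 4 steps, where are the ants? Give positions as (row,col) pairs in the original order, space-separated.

Step 1: ant0:(2,1)->N->(1,1) | ant1:(1,1)->S->(2,1) | ant2:(1,3)->W->(1,2)
  grid max=4 at (2,1)
Step 2: ant0:(1,1)->S->(2,1) | ant1:(2,1)->N->(1,1) | ant2:(1,2)->W->(1,1)
  grid max=5 at (2,1)
Step 3: ant0:(2,1)->N->(1,1) | ant1:(1,1)->S->(2,1) | ant2:(1,1)->S->(2,1)
  grid max=8 at (2,1)
Step 4: ant0:(1,1)->S->(2,1) | ant1:(2,1)->N->(1,1) | ant2:(2,1)->N->(1,1)
  grid max=9 at (2,1)

(2,1) (1,1) (1,1)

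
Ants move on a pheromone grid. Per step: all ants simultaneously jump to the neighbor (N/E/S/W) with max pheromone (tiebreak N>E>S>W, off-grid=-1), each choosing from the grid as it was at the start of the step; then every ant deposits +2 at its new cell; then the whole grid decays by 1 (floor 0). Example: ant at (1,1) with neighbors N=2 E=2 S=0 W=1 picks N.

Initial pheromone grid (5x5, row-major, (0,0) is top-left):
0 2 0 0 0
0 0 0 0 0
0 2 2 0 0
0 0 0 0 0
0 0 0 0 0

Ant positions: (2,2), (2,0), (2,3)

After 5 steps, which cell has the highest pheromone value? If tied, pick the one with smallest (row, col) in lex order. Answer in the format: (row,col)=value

Step 1: ant0:(2,2)->W->(2,1) | ant1:(2,0)->E->(2,1) | ant2:(2,3)->W->(2,2)
  grid max=5 at (2,1)
Step 2: ant0:(2,1)->E->(2,2) | ant1:(2,1)->E->(2,2) | ant2:(2,2)->W->(2,1)
  grid max=6 at (2,1)
Step 3: ant0:(2,2)->W->(2,1) | ant1:(2,2)->W->(2,1) | ant2:(2,1)->E->(2,2)
  grid max=9 at (2,1)
Step 4: ant0:(2,1)->E->(2,2) | ant1:(2,1)->E->(2,2) | ant2:(2,2)->W->(2,1)
  grid max=10 at (2,1)
Step 5: ant0:(2,2)->W->(2,1) | ant1:(2,2)->W->(2,1) | ant2:(2,1)->E->(2,2)
  grid max=13 at (2,1)
Final grid:
  0 0 0 0 0
  0 0 0 0 0
  0 13 11 0 0
  0 0 0 0 0
  0 0 0 0 0
Max pheromone 13 at (2,1)

Answer: (2,1)=13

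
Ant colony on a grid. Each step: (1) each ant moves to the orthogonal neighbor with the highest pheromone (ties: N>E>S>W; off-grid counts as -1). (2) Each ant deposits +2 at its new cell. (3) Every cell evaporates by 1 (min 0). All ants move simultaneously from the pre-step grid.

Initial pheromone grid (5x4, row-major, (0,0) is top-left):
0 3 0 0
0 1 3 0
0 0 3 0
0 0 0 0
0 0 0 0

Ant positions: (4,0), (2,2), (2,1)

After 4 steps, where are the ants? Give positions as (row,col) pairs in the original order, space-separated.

Step 1: ant0:(4,0)->N->(3,0) | ant1:(2,2)->N->(1,2) | ant2:(2,1)->E->(2,2)
  grid max=4 at (1,2)
Step 2: ant0:(3,0)->N->(2,0) | ant1:(1,2)->S->(2,2) | ant2:(2,2)->N->(1,2)
  grid max=5 at (1,2)
Step 3: ant0:(2,0)->N->(1,0) | ant1:(2,2)->N->(1,2) | ant2:(1,2)->S->(2,2)
  grid max=6 at (1,2)
Step 4: ant0:(1,0)->N->(0,0) | ant1:(1,2)->S->(2,2) | ant2:(2,2)->N->(1,2)
  grid max=7 at (1,2)

(0,0) (2,2) (1,2)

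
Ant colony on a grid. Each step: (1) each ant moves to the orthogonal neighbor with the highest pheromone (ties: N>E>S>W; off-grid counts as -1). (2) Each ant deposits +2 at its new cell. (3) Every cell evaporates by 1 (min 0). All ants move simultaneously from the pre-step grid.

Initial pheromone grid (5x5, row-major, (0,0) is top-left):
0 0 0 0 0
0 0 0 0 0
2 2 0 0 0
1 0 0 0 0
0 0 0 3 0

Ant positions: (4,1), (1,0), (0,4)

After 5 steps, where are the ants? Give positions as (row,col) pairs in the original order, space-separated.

Step 1: ant0:(4,1)->N->(3,1) | ant1:(1,0)->S->(2,0) | ant2:(0,4)->S->(1,4)
  grid max=3 at (2,0)
Step 2: ant0:(3,1)->N->(2,1) | ant1:(2,0)->E->(2,1) | ant2:(1,4)->N->(0,4)
  grid max=4 at (2,1)
Step 3: ant0:(2,1)->W->(2,0) | ant1:(2,1)->W->(2,0) | ant2:(0,4)->S->(1,4)
  grid max=5 at (2,0)
Step 4: ant0:(2,0)->E->(2,1) | ant1:(2,0)->E->(2,1) | ant2:(1,4)->N->(0,4)
  grid max=6 at (2,1)
Step 5: ant0:(2,1)->W->(2,0) | ant1:(2,1)->W->(2,0) | ant2:(0,4)->S->(1,4)
  grid max=7 at (2,0)

(2,0) (2,0) (1,4)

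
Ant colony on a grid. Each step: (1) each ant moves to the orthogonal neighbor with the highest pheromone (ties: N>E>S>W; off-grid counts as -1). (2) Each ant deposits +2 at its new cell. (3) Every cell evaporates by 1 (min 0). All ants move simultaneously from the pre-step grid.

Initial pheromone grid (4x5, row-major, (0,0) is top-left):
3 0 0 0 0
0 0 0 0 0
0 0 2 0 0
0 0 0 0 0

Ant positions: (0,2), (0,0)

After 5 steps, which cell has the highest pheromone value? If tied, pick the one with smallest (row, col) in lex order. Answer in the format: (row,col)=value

Step 1: ant0:(0,2)->E->(0,3) | ant1:(0,0)->E->(0,1)
  grid max=2 at (0,0)
Step 2: ant0:(0,3)->E->(0,4) | ant1:(0,1)->W->(0,0)
  grid max=3 at (0,0)
Step 3: ant0:(0,4)->S->(1,4) | ant1:(0,0)->E->(0,1)
  grid max=2 at (0,0)
Step 4: ant0:(1,4)->N->(0,4) | ant1:(0,1)->W->(0,0)
  grid max=3 at (0,0)
Step 5: ant0:(0,4)->S->(1,4) | ant1:(0,0)->E->(0,1)
  grid max=2 at (0,0)
Final grid:
  2 1 0 0 0
  0 0 0 0 1
  0 0 0 0 0
  0 0 0 0 0
Max pheromone 2 at (0,0)

Answer: (0,0)=2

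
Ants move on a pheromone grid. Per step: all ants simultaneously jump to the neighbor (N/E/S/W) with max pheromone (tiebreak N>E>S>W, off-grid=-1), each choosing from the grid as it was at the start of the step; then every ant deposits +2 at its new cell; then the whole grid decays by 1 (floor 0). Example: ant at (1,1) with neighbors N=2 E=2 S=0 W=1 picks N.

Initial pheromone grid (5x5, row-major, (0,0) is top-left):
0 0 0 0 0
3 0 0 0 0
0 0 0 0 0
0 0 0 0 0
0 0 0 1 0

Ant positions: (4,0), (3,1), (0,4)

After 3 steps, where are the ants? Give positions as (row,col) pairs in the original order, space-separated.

Step 1: ant0:(4,0)->N->(3,0) | ant1:(3,1)->N->(2,1) | ant2:(0,4)->S->(1,4)
  grid max=2 at (1,0)
Step 2: ant0:(3,0)->N->(2,0) | ant1:(2,1)->N->(1,1) | ant2:(1,4)->N->(0,4)
  grid max=1 at (0,4)
Step 3: ant0:(2,0)->N->(1,0) | ant1:(1,1)->W->(1,0) | ant2:(0,4)->S->(1,4)
  grid max=4 at (1,0)

(1,0) (1,0) (1,4)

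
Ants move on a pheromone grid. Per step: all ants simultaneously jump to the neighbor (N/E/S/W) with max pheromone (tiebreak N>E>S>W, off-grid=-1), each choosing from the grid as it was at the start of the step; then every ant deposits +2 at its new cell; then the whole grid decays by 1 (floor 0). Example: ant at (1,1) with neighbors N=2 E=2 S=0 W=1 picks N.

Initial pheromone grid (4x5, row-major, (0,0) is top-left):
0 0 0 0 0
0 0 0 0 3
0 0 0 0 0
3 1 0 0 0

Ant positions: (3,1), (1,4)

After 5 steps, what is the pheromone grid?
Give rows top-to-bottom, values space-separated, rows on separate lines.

After step 1: ants at (3,0),(0,4)
  0 0 0 0 1
  0 0 0 0 2
  0 0 0 0 0
  4 0 0 0 0
After step 2: ants at (2,0),(1,4)
  0 0 0 0 0
  0 0 0 0 3
  1 0 0 0 0
  3 0 0 0 0
After step 3: ants at (3,0),(0,4)
  0 0 0 0 1
  0 0 0 0 2
  0 0 0 0 0
  4 0 0 0 0
After step 4: ants at (2,0),(1,4)
  0 0 0 0 0
  0 0 0 0 3
  1 0 0 0 0
  3 0 0 0 0
After step 5: ants at (3,0),(0,4)
  0 0 0 0 1
  0 0 0 0 2
  0 0 0 0 0
  4 0 0 0 0

0 0 0 0 1
0 0 0 0 2
0 0 0 0 0
4 0 0 0 0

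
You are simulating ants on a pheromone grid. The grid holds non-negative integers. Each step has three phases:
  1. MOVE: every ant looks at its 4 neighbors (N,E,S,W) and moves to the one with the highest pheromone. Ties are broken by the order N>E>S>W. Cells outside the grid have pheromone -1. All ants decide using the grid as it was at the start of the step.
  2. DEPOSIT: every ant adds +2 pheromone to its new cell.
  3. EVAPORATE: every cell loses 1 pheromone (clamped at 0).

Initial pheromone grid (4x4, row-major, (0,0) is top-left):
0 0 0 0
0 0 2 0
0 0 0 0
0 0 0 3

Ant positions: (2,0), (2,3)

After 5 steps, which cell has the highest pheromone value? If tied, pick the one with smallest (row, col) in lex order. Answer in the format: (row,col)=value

Step 1: ant0:(2,0)->N->(1,0) | ant1:(2,3)->S->(3,3)
  grid max=4 at (3,3)
Step 2: ant0:(1,0)->N->(0,0) | ant1:(3,3)->N->(2,3)
  grid max=3 at (3,3)
Step 3: ant0:(0,0)->E->(0,1) | ant1:(2,3)->S->(3,3)
  grid max=4 at (3,3)
Step 4: ant0:(0,1)->E->(0,2) | ant1:(3,3)->N->(2,3)
  grid max=3 at (3,3)
Step 5: ant0:(0,2)->E->(0,3) | ant1:(2,3)->S->(3,3)
  grid max=4 at (3,3)
Final grid:
  0 0 0 1
  0 0 0 0
  0 0 0 0
  0 0 0 4
Max pheromone 4 at (3,3)

Answer: (3,3)=4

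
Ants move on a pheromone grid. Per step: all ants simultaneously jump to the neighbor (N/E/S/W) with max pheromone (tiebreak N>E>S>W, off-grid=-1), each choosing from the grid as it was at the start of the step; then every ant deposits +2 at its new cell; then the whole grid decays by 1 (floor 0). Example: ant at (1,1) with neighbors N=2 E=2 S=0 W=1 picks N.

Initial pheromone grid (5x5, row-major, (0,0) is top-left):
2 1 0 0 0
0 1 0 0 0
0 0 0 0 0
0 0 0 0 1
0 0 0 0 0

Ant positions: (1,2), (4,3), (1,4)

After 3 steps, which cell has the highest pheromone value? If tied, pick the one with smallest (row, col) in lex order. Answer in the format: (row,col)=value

Step 1: ant0:(1,2)->W->(1,1) | ant1:(4,3)->N->(3,3) | ant2:(1,4)->N->(0,4)
  grid max=2 at (1,1)
Step 2: ant0:(1,1)->N->(0,1) | ant1:(3,3)->N->(2,3) | ant2:(0,4)->S->(1,4)
  grid max=1 at (0,1)
Step 3: ant0:(0,1)->S->(1,1) | ant1:(2,3)->N->(1,3) | ant2:(1,4)->N->(0,4)
  grid max=2 at (1,1)
Final grid:
  0 0 0 0 1
  0 2 0 1 0
  0 0 0 0 0
  0 0 0 0 0
  0 0 0 0 0
Max pheromone 2 at (1,1)

Answer: (1,1)=2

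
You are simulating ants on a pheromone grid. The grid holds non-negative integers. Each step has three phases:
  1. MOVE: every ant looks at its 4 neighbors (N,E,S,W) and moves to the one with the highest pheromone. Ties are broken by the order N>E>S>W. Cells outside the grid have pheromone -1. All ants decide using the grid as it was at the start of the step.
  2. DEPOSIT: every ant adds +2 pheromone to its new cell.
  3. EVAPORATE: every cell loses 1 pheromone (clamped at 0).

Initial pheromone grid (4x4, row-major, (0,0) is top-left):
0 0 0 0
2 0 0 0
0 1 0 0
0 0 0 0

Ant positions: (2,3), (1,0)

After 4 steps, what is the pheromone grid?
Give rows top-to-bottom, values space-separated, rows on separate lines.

After step 1: ants at (1,3),(0,0)
  1 0 0 0
  1 0 0 1
  0 0 0 0
  0 0 0 0
After step 2: ants at (0,3),(1,0)
  0 0 0 1
  2 0 0 0
  0 0 0 0
  0 0 0 0
After step 3: ants at (1,3),(0,0)
  1 0 0 0
  1 0 0 1
  0 0 0 0
  0 0 0 0
After step 4: ants at (0,3),(1,0)
  0 0 0 1
  2 0 0 0
  0 0 0 0
  0 0 0 0

0 0 0 1
2 0 0 0
0 0 0 0
0 0 0 0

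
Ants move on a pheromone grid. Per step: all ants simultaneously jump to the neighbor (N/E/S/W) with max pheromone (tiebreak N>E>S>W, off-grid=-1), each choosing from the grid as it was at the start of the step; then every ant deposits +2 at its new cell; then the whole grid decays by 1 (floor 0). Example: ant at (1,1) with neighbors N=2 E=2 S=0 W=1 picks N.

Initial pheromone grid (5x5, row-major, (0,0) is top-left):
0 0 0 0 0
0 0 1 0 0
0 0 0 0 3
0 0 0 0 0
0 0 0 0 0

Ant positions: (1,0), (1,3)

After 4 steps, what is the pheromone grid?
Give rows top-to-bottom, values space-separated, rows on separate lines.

After step 1: ants at (0,0),(1,2)
  1 0 0 0 0
  0 0 2 0 0
  0 0 0 0 2
  0 0 0 0 0
  0 0 0 0 0
After step 2: ants at (0,1),(0,2)
  0 1 1 0 0
  0 0 1 0 0
  0 0 0 0 1
  0 0 0 0 0
  0 0 0 0 0
After step 3: ants at (0,2),(1,2)
  0 0 2 0 0
  0 0 2 0 0
  0 0 0 0 0
  0 0 0 0 0
  0 0 0 0 0
After step 4: ants at (1,2),(0,2)
  0 0 3 0 0
  0 0 3 0 0
  0 0 0 0 0
  0 0 0 0 0
  0 0 0 0 0

0 0 3 0 0
0 0 3 0 0
0 0 0 0 0
0 0 0 0 0
0 0 0 0 0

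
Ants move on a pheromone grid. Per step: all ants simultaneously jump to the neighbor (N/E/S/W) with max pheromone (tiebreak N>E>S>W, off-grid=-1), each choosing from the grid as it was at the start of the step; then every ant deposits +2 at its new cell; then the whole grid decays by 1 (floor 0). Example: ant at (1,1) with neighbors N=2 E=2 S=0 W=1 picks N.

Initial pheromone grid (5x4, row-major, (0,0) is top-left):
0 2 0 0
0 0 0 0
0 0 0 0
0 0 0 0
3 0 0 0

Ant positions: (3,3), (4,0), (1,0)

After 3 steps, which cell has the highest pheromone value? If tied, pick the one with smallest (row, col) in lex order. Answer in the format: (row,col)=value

Answer: (4,0)=2

Derivation:
Step 1: ant0:(3,3)->N->(2,3) | ant1:(4,0)->N->(3,0) | ant2:(1,0)->N->(0,0)
  grid max=2 at (4,0)
Step 2: ant0:(2,3)->N->(1,3) | ant1:(3,0)->S->(4,0) | ant2:(0,0)->E->(0,1)
  grid max=3 at (4,0)
Step 3: ant0:(1,3)->N->(0,3) | ant1:(4,0)->N->(3,0) | ant2:(0,1)->E->(0,2)
  grid max=2 at (4,0)
Final grid:
  0 1 1 1
  0 0 0 0
  0 0 0 0
  1 0 0 0
  2 0 0 0
Max pheromone 2 at (4,0)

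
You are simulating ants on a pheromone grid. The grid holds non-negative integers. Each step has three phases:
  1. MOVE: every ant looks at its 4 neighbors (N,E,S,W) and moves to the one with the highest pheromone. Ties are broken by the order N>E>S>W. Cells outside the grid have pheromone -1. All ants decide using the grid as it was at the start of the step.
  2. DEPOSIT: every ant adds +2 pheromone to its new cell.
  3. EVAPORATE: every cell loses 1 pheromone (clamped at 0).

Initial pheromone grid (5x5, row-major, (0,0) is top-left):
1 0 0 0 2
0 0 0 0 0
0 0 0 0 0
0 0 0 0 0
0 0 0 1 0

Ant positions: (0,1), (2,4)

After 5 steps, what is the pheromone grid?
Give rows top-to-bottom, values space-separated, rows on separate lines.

After step 1: ants at (0,0),(1,4)
  2 0 0 0 1
  0 0 0 0 1
  0 0 0 0 0
  0 0 0 0 0
  0 0 0 0 0
After step 2: ants at (0,1),(0,4)
  1 1 0 0 2
  0 0 0 0 0
  0 0 0 0 0
  0 0 0 0 0
  0 0 0 0 0
After step 3: ants at (0,0),(1,4)
  2 0 0 0 1
  0 0 0 0 1
  0 0 0 0 0
  0 0 0 0 0
  0 0 0 0 0
After step 4: ants at (0,1),(0,4)
  1 1 0 0 2
  0 0 0 0 0
  0 0 0 0 0
  0 0 0 0 0
  0 0 0 0 0
After step 5: ants at (0,0),(1,4)
  2 0 0 0 1
  0 0 0 0 1
  0 0 0 0 0
  0 0 0 0 0
  0 0 0 0 0

2 0 0 0 1
0 0 0 0 1
0 0 0 0 0
0 0 0 0 0
0 0 0 0 0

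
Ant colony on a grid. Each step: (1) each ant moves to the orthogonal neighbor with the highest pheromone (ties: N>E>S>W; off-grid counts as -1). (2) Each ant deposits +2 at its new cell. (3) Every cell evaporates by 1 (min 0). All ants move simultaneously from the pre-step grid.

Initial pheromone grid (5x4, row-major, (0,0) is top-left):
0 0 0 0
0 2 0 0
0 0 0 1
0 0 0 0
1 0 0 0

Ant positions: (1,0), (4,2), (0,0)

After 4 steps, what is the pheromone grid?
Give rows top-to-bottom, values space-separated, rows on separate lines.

After step 1: ants at (1,1),(3,2),(0,1)
  0 1 0 0
  0 3 0 0
  0 0 0 0
  0 0 1 0
  0 0 0 0
After step 2: ants at (0,1),(2,2),(1,1)
  0 2 0 0
  0 4 0 0
  0 0 1 0
  0 0 0 0
  0 0 0 0
After step 3: ants at (1,1),(1,2),(0,1)
  0 3 0 0
  0 5 1 0
  0 0 0 0
  0 0 0 0
  0 0 0 0
After step 4: ants at (0,1),(1,1),(1,1)
  0 4 0 0
  0 8 0 0
  0 0 0 0
  0 0 0 0
  0 0 0 0

0 4 0 0
0 8 0 0
0 0 0 0
0 0 0 0
0 0 0 0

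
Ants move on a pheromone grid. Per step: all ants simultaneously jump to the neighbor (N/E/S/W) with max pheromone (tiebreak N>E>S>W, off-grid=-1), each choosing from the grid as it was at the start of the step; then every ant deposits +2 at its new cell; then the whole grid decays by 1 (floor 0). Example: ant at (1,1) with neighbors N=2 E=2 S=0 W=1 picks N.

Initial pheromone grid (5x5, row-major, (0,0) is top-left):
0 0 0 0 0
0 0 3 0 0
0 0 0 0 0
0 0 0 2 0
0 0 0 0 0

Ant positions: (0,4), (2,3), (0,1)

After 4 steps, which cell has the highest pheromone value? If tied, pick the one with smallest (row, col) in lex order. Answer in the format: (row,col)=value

Answer: (1,2)=3

Derivation:
Step 1: ant0:(0,4)->S->(1,4) | ant1:(2,3)->S->(3,3) | ant2:(0,1)->E->(0,2)
  grid max=3 at (3,3)
Step 2: ant0:(1,4)->N->(0,4) | ant1:(3,3)->N->(2,3) | ant2:(0,2)->S->(1,2)
  grid max=3 at (1,2)
Step 3: ant0:(0,4)->S->(1,4) | ant1:(2,3)->S->(3,3) | ant2:(1,2)->N->(0,2)
  grid max=3 at (3,3)
Step 4: ant0:(1,4)->N->(0,4) | ant1:(3,3)->N->(2,3) | ant2:(0,2)->S->(1,2)
  grid max=3 at (1,2)
Final grid:
  0 0 0 0 1
  0 0 3 0 0
  0 0 0 1 0
  0 0 0 2 0
  0 0 0 0 0
Max pheromone 3 at (1,2)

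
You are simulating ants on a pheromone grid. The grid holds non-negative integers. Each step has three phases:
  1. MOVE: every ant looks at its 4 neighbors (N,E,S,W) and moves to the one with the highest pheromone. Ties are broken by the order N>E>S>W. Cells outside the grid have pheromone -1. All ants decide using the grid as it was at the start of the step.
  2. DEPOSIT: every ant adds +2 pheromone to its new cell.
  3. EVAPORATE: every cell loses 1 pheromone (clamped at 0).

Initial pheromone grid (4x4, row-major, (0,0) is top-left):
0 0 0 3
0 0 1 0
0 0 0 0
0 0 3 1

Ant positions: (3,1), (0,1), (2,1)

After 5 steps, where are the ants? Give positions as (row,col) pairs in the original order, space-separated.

Step 1: ant0:(3,1)->E->(3,2) | ant1:(0,1)->E->(0,2) | ant2:(2,1)->N->(1,1)
  grid max=4 at (3,2)
Step 2: ant0:(3,2)->N->(2,2) | ant1:(0,2)->E->(0,3) | ant2:(1,1)->N->(0,1)
  grid max=3 at (0,3)
Step 3: ant0:(2,2)->S->(3,2) | ant1:(0,3)->S->(1,3) | ant2:(0,1)->E->(0,2)
  grid max=4 at (3,2)
Step 4: ant0:(3,2)->N->(2,2) | ant1:(1,3)->N->(0,3) | ant2:(0,2)->E->(0,3)
  grid max=5 at (0,3)
Step 5: ant0:(2,2)->S->(3,2) | ant1:(0,3)->S->(1,3) | ant2:(0,3)->S->(1,3)
  grid max=4 at (0,3)

(3,2) (1,3) (1,3)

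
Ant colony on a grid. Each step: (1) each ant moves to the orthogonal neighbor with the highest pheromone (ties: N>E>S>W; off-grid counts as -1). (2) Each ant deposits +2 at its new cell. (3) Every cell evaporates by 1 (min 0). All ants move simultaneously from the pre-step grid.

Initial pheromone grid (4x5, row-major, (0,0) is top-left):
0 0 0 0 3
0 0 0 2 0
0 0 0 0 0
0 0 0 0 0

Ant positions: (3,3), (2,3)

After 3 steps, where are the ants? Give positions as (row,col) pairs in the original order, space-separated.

Step 1: ant0:(3,3)->N->(2,3) | ant1:(2,3)->N->(1,3)
  grid max=3 at (1,3)
Step 2: ant0:(2,3)->N->(1,3) | ant1:(1,3)->S->(2,3)
  grid max=4 at (1,3)
Step 3: ant0:(1,3)->S->(2,3) | ant1:(2,3)->N->(1,3)
  grid max=5 at (1,3)

(2,3) (1,3)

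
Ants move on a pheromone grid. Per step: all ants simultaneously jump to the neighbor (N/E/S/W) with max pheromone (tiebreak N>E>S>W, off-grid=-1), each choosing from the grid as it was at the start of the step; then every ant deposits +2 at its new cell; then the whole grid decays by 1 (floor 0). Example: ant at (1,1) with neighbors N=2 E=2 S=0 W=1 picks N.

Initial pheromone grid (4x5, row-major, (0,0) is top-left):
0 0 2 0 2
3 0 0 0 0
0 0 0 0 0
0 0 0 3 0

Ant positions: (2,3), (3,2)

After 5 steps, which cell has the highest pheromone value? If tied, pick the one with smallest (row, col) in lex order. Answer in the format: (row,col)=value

Step 1: ant0:(2,3)->S->(3,3) | ant1:(3,2)->E->(3,3)
  grid max=6 at (3,3)
Step 2: ant0:(3,3)->N->(2,3) | ant1:(3,3)->N->(2,3)
  grid max=5 at (3,3)
Step 3: ant0:(2,3)->S->(3,3) | ant1:(2,3)->S->(3,3)
  grid max=8 at (3,3)
Step 4: ant0:(3,3)->N->(2,3) | ant1:(3,3)->N->(2,3)
  grid max=7 at (3,3)
Step 5: ant0:(2,3)->S->(3,3) | ant1:(2,3)->S->(3,3)
  grid max=10 at (3,3)
Final grid:
  0 0 0 0 0
  0 0 0 0 0
  0 0 0 4 0
  0 0 0 10 0
Max pheromone 10 at (3,3)

Answer: (3,3)=10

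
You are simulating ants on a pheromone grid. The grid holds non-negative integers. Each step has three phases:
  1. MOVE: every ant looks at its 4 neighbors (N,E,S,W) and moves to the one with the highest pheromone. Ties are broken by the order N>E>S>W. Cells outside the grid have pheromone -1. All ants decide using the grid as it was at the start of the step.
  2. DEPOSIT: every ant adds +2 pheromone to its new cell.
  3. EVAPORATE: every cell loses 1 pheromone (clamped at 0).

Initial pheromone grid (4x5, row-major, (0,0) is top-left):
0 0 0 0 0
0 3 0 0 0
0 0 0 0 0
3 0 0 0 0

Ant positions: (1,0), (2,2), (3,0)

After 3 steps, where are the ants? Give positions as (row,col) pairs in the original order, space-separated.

Step 1: ant0:(1,0)->E->(1,1) | ant1:(2,2)->N->(1,2) | ant2:(3,0)->N->(2,0)
  grid max=4 at (1,1)
Step 2: ant0:(1,1)->E->(1,2) | ant1:(1,2)->W->(1,1) | ant2:(2,0)->S->(3,0)
  grid max=5 at (1,1)
Step 3: ant0:(1,2)->W->(1,1) | ant1:(1,1)->E->(1,2) | ant2:(3,0)->N->(2,0)
  grid max=6 at (1,1)

(1,1) (1,2) (2,0)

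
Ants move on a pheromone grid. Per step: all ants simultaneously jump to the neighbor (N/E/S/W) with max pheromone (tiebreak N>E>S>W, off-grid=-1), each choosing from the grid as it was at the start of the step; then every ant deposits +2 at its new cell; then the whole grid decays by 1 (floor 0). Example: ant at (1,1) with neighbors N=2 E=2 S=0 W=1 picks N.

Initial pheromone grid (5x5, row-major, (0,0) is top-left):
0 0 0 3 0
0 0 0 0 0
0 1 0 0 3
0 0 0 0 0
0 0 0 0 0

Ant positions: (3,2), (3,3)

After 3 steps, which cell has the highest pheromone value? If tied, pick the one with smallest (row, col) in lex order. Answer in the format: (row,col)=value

Step 1: ant0:(3,2)->N->(2,2) | ant1:(3,3)->N->(2,3)
  grid max=2 at (0,3)
Step 2: ant0:(2,2)->E->(2,3) | ant1:(2,3)->E->(2,4)
  grid max=3 at (2,4)
Step 3: ant0:(2,3)->E->(2,4) | ant1:(2,4)->W->(2,3)
  grid max=4 at (2,4)
Final grid:
  0 0 0 0 0
  0 0 0 0 0
  0 0 0 3 4
  0 0 0 0 0
  0 0 0 0 0
Max pheromone 4 at (2,4)

Answer: (2,4)=4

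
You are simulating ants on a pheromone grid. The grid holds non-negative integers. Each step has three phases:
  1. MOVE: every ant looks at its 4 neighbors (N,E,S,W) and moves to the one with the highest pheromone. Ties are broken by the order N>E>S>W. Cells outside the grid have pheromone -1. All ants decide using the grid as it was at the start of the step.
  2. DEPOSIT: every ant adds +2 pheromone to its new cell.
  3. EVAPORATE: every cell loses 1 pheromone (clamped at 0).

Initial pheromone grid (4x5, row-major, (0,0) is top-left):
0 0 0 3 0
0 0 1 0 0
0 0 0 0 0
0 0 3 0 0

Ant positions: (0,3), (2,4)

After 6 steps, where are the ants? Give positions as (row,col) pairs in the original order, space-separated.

Step 1: ant0:(0,3)->E->(0,4) | ant1:(2,4)->N->(1,4)
  grid max=2 at (0,3)
Step 2: ant0:(0,4)->W->(0,3) | ant1:(1,4)->N->(0,4)
  grid max=3 at (0,3)
Step 3: ant0:(0,3)->E->(0,4) | ant1:(0,4)->W->(0,3)
  grid max=4 at (0,3)
Step 4: ant0:(0,4)->W->(0,3) | ant1:(0,3)->E->(0,4)
  grid max=5 at (0,3)
Step 5: ant0:(0,3)->E->(0,4) | ant1:(0,4)->W->(0,3)
  grid max=6 at (0,3)
Step 6: ant0:(0,4)->W->(0,3) | ant1:(0,3)->E->(0,4)
  grid max=7 at (0,3)

(0,3) (0,4)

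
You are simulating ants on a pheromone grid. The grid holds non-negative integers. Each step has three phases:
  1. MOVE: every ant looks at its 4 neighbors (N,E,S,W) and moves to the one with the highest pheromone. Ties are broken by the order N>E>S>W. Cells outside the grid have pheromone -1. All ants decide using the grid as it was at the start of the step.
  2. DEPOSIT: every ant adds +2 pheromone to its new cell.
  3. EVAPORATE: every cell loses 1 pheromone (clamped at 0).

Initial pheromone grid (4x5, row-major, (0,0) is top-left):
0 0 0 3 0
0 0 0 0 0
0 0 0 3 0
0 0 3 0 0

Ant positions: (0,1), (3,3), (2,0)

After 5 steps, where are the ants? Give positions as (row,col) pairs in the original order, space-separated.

Step 1: ant0:(0,1)->E->(0,2) | ant1:(3,3)->N->(2,3) | ant2:(2,0)->N->(1,0)
  grid max=4 at (2,3)
Step 2: ant0:(0,2)->E->(0,3) | ant1:(2,3)->N->(1,3) | ant2:(1,0)->N->(0,0)
  grid max=3 at (0,3)
Step 3: ant0:(0,3)->S->(1,3) | ant1:(1,3)->N->(0,3) | ant2:(0,0)->E->(0,1)
  grid max=4 at (0,3)
Step 4: ant0:(1,3)->N->(0,3) | ant1:(0,3)->S->(1,3) | ant2:(0,1)->E->(0,2)
  grid max=5 at (0,3)
Step 5: ant0:(0,3)->S->(1,3) | ant1:(1,3)->N->(0,3) | ant2:(0,2)->E->(0,3)
  grid max=8 at (0,3)

(1,3) (0,3) (0,3)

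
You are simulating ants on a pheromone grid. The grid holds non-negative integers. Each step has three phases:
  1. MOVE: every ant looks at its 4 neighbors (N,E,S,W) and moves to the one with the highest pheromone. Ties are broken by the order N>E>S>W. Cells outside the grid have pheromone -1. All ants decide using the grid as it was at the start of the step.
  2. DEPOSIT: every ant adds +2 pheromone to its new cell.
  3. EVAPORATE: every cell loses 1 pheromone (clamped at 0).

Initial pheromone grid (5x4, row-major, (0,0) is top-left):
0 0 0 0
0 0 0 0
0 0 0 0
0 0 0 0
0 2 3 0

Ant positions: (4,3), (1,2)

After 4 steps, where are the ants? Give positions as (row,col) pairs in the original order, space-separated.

Step 1: ant0:(4,3)->W->(4,2) | ant1:(1,2)->N->(0,2)
  grid max=4 at (4,2)
Step 2: ant0:(4,2)->W->(4,1) | ant1:(0,2)->E->(0,3)
  grid max=3 at (4,2)
Step 3: ant0:(4,1)->E->(4,2) | ant1:(0,3)->S->(1,3)
  grid max=4 at (4,2)
Step 4: ant0:(4,2)->W->(4,1) | ant1:(1,3)->N->(0,3)
  grid max=3 at (4,2)

(4,1) (0,3)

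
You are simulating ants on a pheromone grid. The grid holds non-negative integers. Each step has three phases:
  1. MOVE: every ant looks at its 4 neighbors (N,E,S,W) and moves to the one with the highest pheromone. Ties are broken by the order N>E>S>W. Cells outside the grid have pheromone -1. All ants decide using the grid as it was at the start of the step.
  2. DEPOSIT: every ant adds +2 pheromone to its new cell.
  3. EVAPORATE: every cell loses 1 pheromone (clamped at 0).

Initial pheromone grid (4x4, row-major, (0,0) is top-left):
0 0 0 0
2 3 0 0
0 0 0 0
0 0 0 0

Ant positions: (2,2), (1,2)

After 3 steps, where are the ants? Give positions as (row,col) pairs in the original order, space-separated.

Step 1: ant0:(2,2)->N->(1,2) | ant1:(1,2)->W->(1,1)
  grid max=4 at (1,1)
Step 2: ant0:(1,2)->W->(1,1) | ant1:(1,1)->E->(1,2)
  grid max=5 at (1,1)
Step 3: ant0:(1,1)->E->(1,2) | ant1:(1,2)->W->(1,1)
  grid max=6 at (1,1)

(1,2) (1,1)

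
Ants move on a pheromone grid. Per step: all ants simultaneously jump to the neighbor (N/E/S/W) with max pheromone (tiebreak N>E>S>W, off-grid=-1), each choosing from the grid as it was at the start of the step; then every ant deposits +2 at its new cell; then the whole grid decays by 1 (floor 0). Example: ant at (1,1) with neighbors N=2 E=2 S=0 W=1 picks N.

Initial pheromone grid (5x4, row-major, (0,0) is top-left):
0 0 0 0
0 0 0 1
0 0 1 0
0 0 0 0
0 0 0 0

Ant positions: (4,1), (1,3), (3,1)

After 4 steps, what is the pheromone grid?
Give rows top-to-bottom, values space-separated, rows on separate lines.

After step 1: ants at (3,1),(0,3),(2,1)
  0 0 0 1
  0 0 0 0
  0 1 0 0
  0 1 0 0
  0 0 0 0
After step 2: ants at (2,1),(1,3),(3,1)
  0 0 0 0
  0 0 0 1
  0 2 0 0
  0 2 0 0
  0 0 0 0
After step 3: ants at (3,1),(0,3),(2,1)
  0 0 0 1
  0 0 0 0
  0 3 0 0
  0 3 0 0
  0 0 0 0
After step 4: ants at (2,1),(1,3),(3,1)
  0 0 0 0
  0 0 0 1
  0 4 0 0
  0 4 0 0
  0 0 0 0

0 0 0 0
0 0 0 1
0 4 0 0
0 4 0 0
0 0 0 0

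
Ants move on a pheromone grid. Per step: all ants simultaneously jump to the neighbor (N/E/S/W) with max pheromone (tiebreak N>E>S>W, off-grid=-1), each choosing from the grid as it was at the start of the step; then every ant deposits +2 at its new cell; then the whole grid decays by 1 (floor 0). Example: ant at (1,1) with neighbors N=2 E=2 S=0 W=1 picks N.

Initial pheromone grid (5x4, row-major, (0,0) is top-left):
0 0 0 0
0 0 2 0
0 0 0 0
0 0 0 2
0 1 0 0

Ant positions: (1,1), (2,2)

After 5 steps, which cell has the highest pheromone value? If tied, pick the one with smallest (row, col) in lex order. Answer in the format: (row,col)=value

Answer: (1,2)=9

Derivation:
Step 1: ant0:(1,1)->E->(1,2) | ant1:(2,2)->N->(1,2)
  grid max=5 at (1,2)
Step 2: ant0:(1,2)->N->(0,2) | ant1:(1,2)->N->(0,2)
  grid max=4 at (1,2)
Step 3: ant0:(0,2)->S->(1,2) | ant1:(0,2)->S->(1,2)
  grid max=7 at (1,2)
Step 4: ant0:(1,2)->N->(0,2) | ant1:(1,2)->N->(0,2)
  grid max=6 at (1,2)
Step 5: ant0:(0,2)->S->(1,2) | ant1:(0,2)->S->(1,2)
  grid max=9 at (1,2)
Final grid:
  0 0 4 0
  0 0 9 0
  0 0 0 0
  0 0 0 0
  0 0 0 0
Max pheromone 9 at (1,2)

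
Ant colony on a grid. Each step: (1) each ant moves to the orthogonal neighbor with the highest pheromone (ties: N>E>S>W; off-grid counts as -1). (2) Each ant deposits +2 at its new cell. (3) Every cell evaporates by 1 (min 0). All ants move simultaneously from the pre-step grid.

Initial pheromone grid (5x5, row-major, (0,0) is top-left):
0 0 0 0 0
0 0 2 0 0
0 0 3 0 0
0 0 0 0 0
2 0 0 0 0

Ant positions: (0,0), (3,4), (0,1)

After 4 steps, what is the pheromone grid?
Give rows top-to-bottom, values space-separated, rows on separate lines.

After step 1: ants at (0,1),(2,4),(0,2)
  0 1 1 0 0
  0 0 1 0 0
  0 0 2 0 1
  0 0 0 0 0
  1 0 0 0 0
After step 2: ants at (0,2),(1,4),(1,2)
  0 0 2 0 0
  0 0 2 0 1
  0 0 1 0 0
  0 0 0 0 0
  0 0 0 0 0
After step 3: ants at (1,2),(0,4),(0,2)
  0 0 3 0 1
  0 0 3 0 0
  0 0 0 0 0
  0 0 0 0 0
  0 0 0 0 0
After step 4: ants at (0,2),(1,4),(1,2)
  0 0 4 0 0
  0 0 4 0 1
  0 0 0 0 0
  0 0 0 0 0
  0 0 0 0 0

0 0 4 0 0
0 0 4 0 1
0 0 0 0 0
0 0 0 0 0
0 0 0 0 0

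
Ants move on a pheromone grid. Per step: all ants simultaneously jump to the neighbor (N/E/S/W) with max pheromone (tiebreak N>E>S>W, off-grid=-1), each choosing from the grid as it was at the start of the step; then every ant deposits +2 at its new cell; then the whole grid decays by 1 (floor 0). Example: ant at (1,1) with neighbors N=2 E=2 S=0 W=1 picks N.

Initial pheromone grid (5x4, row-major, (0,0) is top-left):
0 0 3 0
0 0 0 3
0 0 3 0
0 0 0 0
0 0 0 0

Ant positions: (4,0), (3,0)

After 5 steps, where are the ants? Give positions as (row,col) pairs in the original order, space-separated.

Step 1: ant0:(4,0)->N->(3,0) | ant1:(3,0)->N->(2,0)
  grid max=2 at (0,2)
Step 2: ant0:(3,0)->N->(2,0) | ant1:(2,0)->S->(3,0)
  grid max=2 at (2,0)
Step 3: ant0:(2,0)->S->(3,0) | ant1:(3,0)->N->(2,0)
  grid max=3 at (2,0)
Step 4: ant0:(3,0)->N->(2,0) | ant1:(2,0)->S->(3,0)
  grid max=4 at (2,0)
Step 5: ant0:(2,0)->S->(3,0) | ant1:(3,0)->N->(2,0)
  grid max=5 at (2,0)

(3,0) (2,0)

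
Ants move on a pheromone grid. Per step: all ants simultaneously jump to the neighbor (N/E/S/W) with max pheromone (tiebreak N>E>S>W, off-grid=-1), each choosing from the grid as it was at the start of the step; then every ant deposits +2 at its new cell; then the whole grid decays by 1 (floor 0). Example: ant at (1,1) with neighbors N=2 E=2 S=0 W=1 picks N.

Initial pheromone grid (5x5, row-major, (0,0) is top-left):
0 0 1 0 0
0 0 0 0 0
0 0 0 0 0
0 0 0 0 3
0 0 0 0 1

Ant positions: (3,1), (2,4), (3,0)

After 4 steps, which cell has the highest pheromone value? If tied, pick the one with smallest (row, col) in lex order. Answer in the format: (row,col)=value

Step 1: ant0:(3,1)->N->(2,1) | ant1:(2,4)->S->(3,4) | ant2:(3,0)->N->(2,0)
  grid max=4 at (3,4)
Step 2: ant0:(2,1)->W->(2,0) | ant1:(3,4)->N->(2,4) | ant2:(2,0)->E->(2,1)
  grid max=3 at (3,4)
Step 3: ant0:(2,0)->E->(2,1) | ant1:(2,4)->S->(3,4) | ant2:(2,1)->W->(2,0)
  grid max=4 at (3,4)
Step 4: ant0:(2,1)->W->(2,0) | ant1:(3,4)->N->(2,4) | ant2:(2,0)->E->(2,1)
  grid max=4 at (2,0)
Final grid:
  0 0 0 0 0
  0 0 0 0 0
  4 4 0 0 1
  0 0 0 0 3
  0 0 0 0 0
Max pheromone 4 at (2,0)

Answer: (2,0)=4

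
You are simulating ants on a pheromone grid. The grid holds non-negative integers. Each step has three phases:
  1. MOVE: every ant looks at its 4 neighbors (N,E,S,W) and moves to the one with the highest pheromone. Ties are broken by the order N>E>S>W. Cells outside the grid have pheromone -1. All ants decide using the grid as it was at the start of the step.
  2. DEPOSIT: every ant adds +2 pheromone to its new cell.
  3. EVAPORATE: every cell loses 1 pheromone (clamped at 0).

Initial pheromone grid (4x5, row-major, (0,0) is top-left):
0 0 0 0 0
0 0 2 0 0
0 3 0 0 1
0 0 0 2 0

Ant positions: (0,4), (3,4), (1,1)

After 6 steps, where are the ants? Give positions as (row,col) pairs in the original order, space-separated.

Step 1: ant0:(0,4)->S->(1,4) | ant1:(3,4)->W->(3,3) | ant2:(1,1)->S->(2,1)
  grid max=4 at (2,1)
Step 2: ant0:(1,4)->N->(0,4) | ant1:(3,3)->N->(2,3) | ant2:(2,1)->N->(1,1)
  grid max=3 at (2,1)
Step 3: ant0:(0,4)->S->(1,4) | ant1:(2,3)->S->(3,3) | ant2:(1,1)->S->(2,1)
  grid max=4 at (2,1)
Step 4: ant0:(1,4)->N->(0,4) | ant1:(3,3)->N->(2,3) | ant2:(2,1)->N->(1,1)
  grid max=3 at (2,1)
Step 5: ant0:(0,4)->S->(1,4) | ant1:(2,3)->S->(3,3) | ant2:(1,1)->S->(2,1)
  grid max=4 at (2,1)
Step 6: ant0:(1,4)->N->(0,4) | ant1:(3,3)->N->(2,3) | ant2:(2,1)->N->(1,1)
  grid max=3 at (2,1)

(0,4) (2,3) (1,1)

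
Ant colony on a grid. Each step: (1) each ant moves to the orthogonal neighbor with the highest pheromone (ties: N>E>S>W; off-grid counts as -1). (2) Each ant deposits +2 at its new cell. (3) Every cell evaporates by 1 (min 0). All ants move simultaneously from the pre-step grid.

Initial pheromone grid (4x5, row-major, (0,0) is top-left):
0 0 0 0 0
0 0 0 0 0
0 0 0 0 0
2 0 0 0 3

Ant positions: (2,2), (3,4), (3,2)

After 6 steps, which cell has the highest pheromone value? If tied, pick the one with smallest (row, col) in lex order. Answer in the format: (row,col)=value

Step 1: ant0:(2,2)->N->(1,2) | ant1:(3,4)->N->(2,4) | ant2:(3,2)->N->(2,2)
  grid max=2 at (3,4)
Step 2: ant0:(1,2)->S->(2,2) | ant1:(2,4)->S->(3,4) | ant2:(2,2)->N->(1,2)
  grid max=3 at (3,4)
Step 3: ant0:(2,2)->N->(1,2) | ant1:(3,4)->N->(2,4) | ant2:(1,2)->S->(2,2)
  grid max=3 at (1,2)
Step 4: ant0:(1,2)->S->(2,2) | ant1:(2,4)->S->(3,4) | ant2:(2,2)->N->(1,2)
  grid max=4 at (1,2)
Step 5: ant0:(2,2)->N->(1,2) | ant1:(3,4)->N->(2,4) | ant2:(1,2)->S->(2,2)
  grid max=5 at (1,2)
Step 6: ant0:(1,2)->S->(2,2) | ant1:(2,4)->S->(3,4) | ant2:(2,2)->N->(1,2)
  grid max=6 at (1,2)
Final grid:
  0 0 0 0 0
  0 0 6 0 0
  0 0 6 0 0
  0 0 0 0 3
Max pheromone 6 at (1,2)

Answer: (1,2)=6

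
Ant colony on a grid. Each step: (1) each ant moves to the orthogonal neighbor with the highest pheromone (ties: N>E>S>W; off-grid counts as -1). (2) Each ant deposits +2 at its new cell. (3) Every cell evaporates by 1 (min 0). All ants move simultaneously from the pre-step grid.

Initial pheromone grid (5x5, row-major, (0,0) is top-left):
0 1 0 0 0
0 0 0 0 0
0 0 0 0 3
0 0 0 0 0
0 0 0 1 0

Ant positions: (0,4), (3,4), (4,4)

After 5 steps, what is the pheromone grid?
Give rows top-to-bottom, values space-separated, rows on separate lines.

After step 1: ants at (1,4),(2,4),(4,3)
  0 0 0 0 0
  0 0 0 0 1
  0 0 0 0 4
  0 0 0 0 0
  0 0 0 2 0
After step 2: ants at (2,4),(1,4),(3,3)
  0 0 0 0 0
  0 0 0 0 2
  0 0 0 0 5
  0 0 0 1 0
  0 0 0 1 0
After step 3: ants at (1,4),(2,4),(4,3)
  0 0 0 0 0
  0 0 0 0 3
  0 0 0 0 6
  0 0 0 0 0
  0 0 0 2 0
After step 4: ants at (2,4),(1,4),(3,3)
  0 0 0 0 0
  0 0 0 0 4
  0 0 0 0 7
  0 0 0 1 0
  0 0 0 1 0
After step 5: ants at (1,4),(2,4),(4,3)
  0 0 0 0 0
  0 0 0 0 5
  0 0 0 0 8
  0 0 0 0 0
  0 0 0 2 0

0 0 0 0 0
0 0 0 0 5
0 0 0 0 8
0 0 0 0 0
0 0 0 2 0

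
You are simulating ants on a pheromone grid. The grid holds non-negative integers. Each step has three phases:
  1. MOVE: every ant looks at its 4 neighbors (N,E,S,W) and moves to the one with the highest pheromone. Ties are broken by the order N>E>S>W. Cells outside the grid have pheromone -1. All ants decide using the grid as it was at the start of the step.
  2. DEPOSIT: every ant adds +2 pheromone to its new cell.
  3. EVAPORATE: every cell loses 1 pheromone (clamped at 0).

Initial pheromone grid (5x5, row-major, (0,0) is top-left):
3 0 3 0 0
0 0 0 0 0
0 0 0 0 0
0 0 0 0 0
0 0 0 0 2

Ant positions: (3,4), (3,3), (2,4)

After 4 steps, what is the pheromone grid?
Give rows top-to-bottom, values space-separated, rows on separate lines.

After step 1: ants at (4,4),(2,3),(1,4)
  2 0 2 0 0
  0 0 0 0 1
  0 0 0 1 0
  0 0 0 0 0
  0 0 0 0 3
After step 2: ants at (3,4),(1,3),(0,4)
  1 0 1 0 1
  0 0 0 1 0
  0 0 0 0 0
  0 0 0 0 1
  0 0 0 0 2
After step 3: ants at (4,4),(0,3),(1,4)
  0 0 0 1 0
  0 0 0 0 1
  0 0 0 0 0
  0 0 0 0 0
  0 0 0 0 3
After step 4: ants at (3,4),(0,4),(0,4)
  0 0 0 0 3
  0 0 0 0 0
  0 0 0 0 0
  0 0 0 0 1
  0 0 0 0 2

0 0 0 0 3
0 0 0 0 0
0 0 0 0 0
0 0 0 0 1
0 0 0 0 2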